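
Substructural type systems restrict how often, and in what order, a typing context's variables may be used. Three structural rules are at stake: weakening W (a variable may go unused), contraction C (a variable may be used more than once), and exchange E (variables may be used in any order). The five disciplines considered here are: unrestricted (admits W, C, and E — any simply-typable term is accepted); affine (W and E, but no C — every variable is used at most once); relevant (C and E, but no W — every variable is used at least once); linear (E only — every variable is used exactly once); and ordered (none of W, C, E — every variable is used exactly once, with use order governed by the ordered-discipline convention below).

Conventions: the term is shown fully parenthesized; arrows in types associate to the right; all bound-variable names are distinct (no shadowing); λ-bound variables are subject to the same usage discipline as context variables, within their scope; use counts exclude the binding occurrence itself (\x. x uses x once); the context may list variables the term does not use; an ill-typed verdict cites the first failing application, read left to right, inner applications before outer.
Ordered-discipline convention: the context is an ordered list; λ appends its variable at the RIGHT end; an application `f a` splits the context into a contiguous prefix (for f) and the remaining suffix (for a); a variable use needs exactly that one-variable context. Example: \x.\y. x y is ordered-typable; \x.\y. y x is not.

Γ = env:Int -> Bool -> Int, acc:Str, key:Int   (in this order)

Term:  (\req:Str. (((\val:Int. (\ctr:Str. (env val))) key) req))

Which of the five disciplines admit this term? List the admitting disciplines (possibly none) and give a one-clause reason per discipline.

accepted by: affine, unrestricted
use counts: env=1; acc=0; key=1; req [bound]=1; val [bound]=1; ctr [bound]=0
uses in reading order: env, val, key, req
typing: ✓ — Str -> Bool -> Int
ordered: ✗ — needs weakening: acc, ctr unused
linear: ✗ — needs weakening: acc, ctr unused
affine: ✓ — env, acc, key, req, val, ctr: no repeats, contraction unneeded
relevant: ✗ — needs weakening: acc, ctr unused
unrestricted: ✓ — type-checks (Str -> Bool -> Int) and nothing is barred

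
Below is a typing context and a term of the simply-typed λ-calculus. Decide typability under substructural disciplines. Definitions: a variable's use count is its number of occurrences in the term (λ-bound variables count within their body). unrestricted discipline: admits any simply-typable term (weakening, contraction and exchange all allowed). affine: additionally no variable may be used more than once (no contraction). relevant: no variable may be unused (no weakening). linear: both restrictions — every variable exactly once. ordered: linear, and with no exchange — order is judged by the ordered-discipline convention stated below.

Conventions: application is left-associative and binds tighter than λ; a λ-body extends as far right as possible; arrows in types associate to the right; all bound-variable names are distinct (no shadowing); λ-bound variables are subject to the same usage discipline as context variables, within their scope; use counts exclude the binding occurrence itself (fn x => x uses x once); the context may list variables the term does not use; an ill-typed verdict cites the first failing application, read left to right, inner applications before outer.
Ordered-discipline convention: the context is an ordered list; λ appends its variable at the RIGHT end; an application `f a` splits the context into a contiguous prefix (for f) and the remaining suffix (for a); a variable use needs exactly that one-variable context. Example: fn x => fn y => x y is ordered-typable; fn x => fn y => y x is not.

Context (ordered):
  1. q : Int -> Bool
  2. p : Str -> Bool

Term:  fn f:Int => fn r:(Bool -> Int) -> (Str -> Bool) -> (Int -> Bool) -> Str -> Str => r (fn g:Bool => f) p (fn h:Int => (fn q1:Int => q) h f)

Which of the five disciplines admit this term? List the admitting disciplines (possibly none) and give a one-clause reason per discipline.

admitting disciplines: unrestricted
use counts: q ×1, p ×1, f (λ-bound) ×2, r (λ-bound) ×1, g (λ-bound) ×0, h (λ-bound) ×1, q1 (λ-bound) ×0
use order (left to right): r, f, p, q, h, f
typing: well-typed at Int -> ((Bool -> Int) -> (Str -> Bool) -> (Int -> Bool) -> Str -> Str) -> Str -> Str
ordered: ✗, f ×2 used more than once (contraction); g, q1 left unused
linear: ✗, f ×2 used more than once (contraction); g, q1 left unused
affine: ✗, f ×2 used more than once (contraction)
relevant: ✗, g, q1 left unused
unrestricted: ✓, simply typable at Int -> ((Bool -> Int) -> (Str -> Bool) -> (Int -> Bool) -> Str -> Str) -> Str -> Str; W, C, E all held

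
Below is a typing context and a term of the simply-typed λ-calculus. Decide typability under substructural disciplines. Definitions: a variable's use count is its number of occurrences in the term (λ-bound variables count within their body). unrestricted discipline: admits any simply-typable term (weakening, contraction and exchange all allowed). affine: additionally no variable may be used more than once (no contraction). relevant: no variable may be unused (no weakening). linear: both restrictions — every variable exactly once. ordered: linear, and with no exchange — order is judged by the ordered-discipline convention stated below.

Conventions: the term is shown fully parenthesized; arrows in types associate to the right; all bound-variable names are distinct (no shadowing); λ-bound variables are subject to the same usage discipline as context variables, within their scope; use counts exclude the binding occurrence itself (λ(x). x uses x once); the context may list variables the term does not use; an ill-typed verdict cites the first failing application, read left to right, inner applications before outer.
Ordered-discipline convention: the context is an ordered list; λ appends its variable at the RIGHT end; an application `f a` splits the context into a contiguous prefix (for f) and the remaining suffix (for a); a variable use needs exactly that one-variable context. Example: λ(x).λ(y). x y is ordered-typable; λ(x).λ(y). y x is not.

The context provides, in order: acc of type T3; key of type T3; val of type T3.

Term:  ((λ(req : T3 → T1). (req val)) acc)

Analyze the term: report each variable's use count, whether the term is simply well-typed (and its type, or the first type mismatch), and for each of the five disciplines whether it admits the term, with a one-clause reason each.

usage: acc ×1; key ×0; val ×1; req (bound) ×1
left-to-right use order: req, val, acc
typing: ill-typed: argument of type T3 where T3 → T1 is required
ordered: ✗, not simply typable
linear: ✗, fails simple typing
affine: ✗, a type mismatch blocks all five
relevant: ✗, the type mismatch rejects it
unrestricted: ✗, not simply typable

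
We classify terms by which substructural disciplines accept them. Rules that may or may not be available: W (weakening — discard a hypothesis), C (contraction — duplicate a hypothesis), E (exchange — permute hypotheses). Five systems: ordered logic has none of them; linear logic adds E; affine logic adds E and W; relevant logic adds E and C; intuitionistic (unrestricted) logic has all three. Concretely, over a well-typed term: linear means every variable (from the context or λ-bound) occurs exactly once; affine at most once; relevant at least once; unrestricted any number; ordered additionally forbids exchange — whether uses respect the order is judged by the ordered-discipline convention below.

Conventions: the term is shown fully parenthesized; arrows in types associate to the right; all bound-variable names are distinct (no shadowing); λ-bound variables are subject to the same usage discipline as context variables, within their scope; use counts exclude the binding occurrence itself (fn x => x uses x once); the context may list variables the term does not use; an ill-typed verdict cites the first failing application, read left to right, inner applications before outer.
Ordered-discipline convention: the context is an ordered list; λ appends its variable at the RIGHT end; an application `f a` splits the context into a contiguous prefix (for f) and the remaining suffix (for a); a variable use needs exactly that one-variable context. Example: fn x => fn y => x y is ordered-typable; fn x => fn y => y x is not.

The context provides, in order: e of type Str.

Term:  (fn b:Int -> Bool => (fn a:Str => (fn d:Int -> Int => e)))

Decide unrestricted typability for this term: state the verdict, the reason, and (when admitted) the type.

yes — well-typed at (Int -> Bool) -> Str -> (Int -> Int) -> Str; no restrictions here; term : (Int -> Bool) -> Str -> (Int -> Int) -> Str
use counts: e: 1×; b (λ-bound): 0×; a (λ-bound): 0×; d (λ-bound): 0×
use order (left to right): e
typing: the term checks, with type (Int -> Bool) -> Str -> (Int -> Int) -> Str
all disciplines: ordered ✗, linear ✗, affine ✓, relevant ✗, unrestricted ✓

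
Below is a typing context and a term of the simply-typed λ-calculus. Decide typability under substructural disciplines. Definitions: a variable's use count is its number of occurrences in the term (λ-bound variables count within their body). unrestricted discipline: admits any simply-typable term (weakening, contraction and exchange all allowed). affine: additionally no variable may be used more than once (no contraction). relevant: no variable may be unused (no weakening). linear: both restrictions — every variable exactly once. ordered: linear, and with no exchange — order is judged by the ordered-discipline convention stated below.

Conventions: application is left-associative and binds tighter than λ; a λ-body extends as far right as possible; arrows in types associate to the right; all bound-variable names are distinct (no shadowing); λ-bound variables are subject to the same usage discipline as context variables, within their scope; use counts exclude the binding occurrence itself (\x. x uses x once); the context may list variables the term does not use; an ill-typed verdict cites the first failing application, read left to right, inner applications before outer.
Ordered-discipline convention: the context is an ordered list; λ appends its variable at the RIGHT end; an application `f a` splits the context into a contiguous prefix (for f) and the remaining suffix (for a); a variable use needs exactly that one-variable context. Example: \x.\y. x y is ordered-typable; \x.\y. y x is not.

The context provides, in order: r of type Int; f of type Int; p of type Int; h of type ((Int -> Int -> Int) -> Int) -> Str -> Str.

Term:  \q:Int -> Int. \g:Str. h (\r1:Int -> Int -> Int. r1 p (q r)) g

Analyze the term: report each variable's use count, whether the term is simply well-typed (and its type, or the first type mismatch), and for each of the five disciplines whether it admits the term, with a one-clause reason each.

usage: r: 1×; f: 0×; p: 1×; h: 1×; q [bound]: 1×; g [bound]: 1×; r1 [bound]: 1×
uses in reading order: h, r1, p, q, r, g
typing: well-typed at (Int -> Int) -> Str -> Str
ordered ✗ (f left unused)
linear ✗ (f left unused)
affine ✓ (r, f, p, h, q, g, r1: no repeats, contraction unneeded)
relevant ✗ (f left unused)
unrestricted ✓ (simply typable at (Int -> Int) -> Str -> Str; W, C, E all held)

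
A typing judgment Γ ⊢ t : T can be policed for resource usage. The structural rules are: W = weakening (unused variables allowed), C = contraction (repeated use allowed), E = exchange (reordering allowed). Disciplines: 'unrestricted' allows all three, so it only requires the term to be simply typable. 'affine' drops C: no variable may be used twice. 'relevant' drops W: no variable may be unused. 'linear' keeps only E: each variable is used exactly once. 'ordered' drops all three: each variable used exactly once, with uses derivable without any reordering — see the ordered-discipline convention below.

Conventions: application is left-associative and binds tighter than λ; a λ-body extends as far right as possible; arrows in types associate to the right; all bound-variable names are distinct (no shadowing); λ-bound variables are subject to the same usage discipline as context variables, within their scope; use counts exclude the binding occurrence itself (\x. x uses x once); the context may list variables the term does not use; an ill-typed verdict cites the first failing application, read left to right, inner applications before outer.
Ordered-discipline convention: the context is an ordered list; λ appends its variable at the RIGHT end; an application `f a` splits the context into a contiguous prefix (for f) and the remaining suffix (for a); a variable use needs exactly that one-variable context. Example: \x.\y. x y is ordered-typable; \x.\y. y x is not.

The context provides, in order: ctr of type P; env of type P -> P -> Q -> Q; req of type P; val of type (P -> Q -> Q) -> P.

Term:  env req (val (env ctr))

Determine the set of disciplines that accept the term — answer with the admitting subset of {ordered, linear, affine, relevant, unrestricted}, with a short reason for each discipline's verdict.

accepted by: relevant, unrestricted
use counts: ctr: 1, env: 2, req: 1, val: 1
uses in reading order: env, req, val, env, ctr
typing: ✓ — Q -> Q
ordered: ✗, needs contraction — env ×2
linear: ✗, needs contraction — env ×2
affine: ✗, needs contraction — env ×2
relevant: ✓, every one of ctr, env, req, val appears
unrestricted: ✓, type-checks (Q -> Q) and nothing is barred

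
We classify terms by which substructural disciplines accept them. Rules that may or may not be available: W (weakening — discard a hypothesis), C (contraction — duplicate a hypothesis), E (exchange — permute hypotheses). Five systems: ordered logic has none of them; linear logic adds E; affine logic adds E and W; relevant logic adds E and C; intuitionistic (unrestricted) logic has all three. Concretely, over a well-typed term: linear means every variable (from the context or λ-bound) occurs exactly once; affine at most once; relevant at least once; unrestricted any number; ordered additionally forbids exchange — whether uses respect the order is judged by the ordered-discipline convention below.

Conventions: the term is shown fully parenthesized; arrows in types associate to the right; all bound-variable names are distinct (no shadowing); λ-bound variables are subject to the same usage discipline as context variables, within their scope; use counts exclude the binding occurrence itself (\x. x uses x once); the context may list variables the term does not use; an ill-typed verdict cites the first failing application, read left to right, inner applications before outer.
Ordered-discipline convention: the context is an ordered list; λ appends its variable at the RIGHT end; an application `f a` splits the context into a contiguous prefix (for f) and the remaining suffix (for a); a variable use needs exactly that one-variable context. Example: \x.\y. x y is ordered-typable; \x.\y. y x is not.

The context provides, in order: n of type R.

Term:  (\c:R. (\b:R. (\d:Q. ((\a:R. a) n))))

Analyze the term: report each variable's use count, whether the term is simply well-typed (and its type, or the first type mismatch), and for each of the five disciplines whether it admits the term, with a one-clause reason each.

counts: n ×1; c [bound] ×0; b [bound] ×0; d [bound] ×0; a [bound] ×1
left-to-right use order: a, n
typing: well-typed at R → R → Q → R
ordered: ✗, c, b, d never used (weakening)
linear: ✗, c, b, d never used (weakening)
affine: ✓, no duplicate uses among n, c, b, d, a
relevant: ✗, c, b, d never used (weakening)
unrestricted: ✓, well-typed at R → R → Q → R; no restrictions here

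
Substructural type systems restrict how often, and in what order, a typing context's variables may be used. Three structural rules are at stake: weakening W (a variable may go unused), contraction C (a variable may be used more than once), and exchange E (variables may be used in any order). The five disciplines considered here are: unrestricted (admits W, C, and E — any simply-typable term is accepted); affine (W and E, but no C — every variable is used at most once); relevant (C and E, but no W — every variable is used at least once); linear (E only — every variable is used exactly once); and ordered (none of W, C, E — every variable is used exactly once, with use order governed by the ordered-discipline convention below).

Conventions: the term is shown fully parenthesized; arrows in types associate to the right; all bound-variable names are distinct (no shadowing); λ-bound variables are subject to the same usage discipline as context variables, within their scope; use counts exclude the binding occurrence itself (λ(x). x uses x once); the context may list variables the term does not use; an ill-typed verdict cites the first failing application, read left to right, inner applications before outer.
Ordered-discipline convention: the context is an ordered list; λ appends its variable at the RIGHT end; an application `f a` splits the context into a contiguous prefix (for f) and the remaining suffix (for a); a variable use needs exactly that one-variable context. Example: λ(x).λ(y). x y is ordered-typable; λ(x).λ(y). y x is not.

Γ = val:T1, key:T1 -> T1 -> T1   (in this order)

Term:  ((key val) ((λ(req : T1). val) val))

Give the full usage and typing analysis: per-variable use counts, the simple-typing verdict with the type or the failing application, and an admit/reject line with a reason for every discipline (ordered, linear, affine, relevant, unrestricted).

usage: val: 3×, key: 1×, req (λ-bound): 0×
order of uses: key, val, val, val
typing: well-typed — term : T1
ordered: ✗ — val ×3 used more than once (contraction); req never used (weakening)
linear: ✗ — val ×3 used more than once (contraction); req never used (weakening)
affine: ✗ — val ×3 used more than once (contraction)
relevant: ✗ — req never used (weakening)
unrestricted: ✓ — type-checks (T1) and nothing is barred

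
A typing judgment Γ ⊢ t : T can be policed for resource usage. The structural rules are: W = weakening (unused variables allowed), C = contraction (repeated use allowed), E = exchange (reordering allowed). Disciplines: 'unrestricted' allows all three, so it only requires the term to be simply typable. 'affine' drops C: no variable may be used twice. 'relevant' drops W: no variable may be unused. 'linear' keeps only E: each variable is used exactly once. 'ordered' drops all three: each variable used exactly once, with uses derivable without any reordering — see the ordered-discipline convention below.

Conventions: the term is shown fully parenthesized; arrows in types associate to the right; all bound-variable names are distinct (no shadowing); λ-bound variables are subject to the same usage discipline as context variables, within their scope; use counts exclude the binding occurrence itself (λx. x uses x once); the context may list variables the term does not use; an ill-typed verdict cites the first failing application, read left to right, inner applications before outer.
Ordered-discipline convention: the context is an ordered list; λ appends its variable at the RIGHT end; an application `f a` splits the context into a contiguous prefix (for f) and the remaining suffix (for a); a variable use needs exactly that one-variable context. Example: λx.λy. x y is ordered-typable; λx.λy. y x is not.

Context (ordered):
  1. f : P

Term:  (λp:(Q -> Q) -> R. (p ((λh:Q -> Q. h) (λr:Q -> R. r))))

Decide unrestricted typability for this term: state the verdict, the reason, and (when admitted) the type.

no — fails simple typing
counts: f: 0×; p (λ-bound): 1×; h (λ-bound): 1×; r (λ-bound): 1×
uses in reading order: p, h, r
typing: ill-typed: argument of type (Q -> R) -> Q -> R where Q -> Q is required
across the five disciplines: ordered ✗, linear ✗, affine ✗, relevant ✗, unrestricted ✗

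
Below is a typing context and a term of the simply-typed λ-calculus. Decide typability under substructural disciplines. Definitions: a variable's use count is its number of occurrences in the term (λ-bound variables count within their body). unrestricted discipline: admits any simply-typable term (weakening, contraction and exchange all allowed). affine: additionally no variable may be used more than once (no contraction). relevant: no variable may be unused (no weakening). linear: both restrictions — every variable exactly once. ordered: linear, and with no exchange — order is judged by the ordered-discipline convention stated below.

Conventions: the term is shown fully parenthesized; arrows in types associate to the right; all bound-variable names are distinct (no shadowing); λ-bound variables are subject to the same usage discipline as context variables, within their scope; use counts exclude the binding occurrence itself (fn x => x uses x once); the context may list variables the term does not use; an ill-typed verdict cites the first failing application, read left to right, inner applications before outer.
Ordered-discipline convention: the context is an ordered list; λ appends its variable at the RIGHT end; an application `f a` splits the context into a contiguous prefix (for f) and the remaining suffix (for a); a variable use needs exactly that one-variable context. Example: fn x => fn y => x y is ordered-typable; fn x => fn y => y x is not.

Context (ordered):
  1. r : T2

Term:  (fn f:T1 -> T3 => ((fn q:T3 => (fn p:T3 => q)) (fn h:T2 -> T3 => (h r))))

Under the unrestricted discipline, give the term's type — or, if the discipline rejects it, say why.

not well-typed under unrestricted — a type mismatch blocks all five
usage: r: 1×, f (λ-bound): 0×, q (λ-bound): 1×, p (λ-bound): 0×, h (λ-bound): 1×
left-to-right use order: q, h, r
typing: ill-typed: an application expects T3 but receives (T2 -> T3) -> T3
per-discipline verdicts: ordered ✗ · linear ✗ · affine ✗ · relevant ✗ · unrestricted ✗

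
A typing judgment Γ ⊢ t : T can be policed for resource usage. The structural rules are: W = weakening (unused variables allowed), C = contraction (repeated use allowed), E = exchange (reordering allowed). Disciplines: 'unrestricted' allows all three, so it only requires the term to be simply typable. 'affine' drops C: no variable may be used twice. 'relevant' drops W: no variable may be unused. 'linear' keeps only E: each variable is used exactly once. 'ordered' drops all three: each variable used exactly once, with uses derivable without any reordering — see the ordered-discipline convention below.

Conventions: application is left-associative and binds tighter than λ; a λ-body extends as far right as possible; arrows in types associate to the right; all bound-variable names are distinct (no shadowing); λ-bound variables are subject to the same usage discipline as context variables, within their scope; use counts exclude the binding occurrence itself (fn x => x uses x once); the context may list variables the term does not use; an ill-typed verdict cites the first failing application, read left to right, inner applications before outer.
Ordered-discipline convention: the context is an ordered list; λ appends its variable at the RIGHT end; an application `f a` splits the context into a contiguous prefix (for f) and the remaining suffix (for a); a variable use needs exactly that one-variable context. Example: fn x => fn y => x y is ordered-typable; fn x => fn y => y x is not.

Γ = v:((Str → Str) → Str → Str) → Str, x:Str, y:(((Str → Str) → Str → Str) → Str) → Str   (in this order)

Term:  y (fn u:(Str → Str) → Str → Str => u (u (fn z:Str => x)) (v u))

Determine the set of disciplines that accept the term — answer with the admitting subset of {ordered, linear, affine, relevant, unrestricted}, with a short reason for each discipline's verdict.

admitted by: unrestricted
usage: v ×1, x ×1, y ×1, u (λ-bound) ×3, z (λ-bound) ×0
uses in reading order: y, u, u, x, v, u
typing: well-typed — term : Str
ordered ✗ (uses contraction: u ×3; needs weakening: z unused)
linear ✗ (uses contraction: u ×3; needs weakening: z unused)
affine ✗ (uses contraction: u ×3)
relevant ✗ (needs weakening: z unused)
unrestricted ✓ (simply typable at Str; W, C, E all held)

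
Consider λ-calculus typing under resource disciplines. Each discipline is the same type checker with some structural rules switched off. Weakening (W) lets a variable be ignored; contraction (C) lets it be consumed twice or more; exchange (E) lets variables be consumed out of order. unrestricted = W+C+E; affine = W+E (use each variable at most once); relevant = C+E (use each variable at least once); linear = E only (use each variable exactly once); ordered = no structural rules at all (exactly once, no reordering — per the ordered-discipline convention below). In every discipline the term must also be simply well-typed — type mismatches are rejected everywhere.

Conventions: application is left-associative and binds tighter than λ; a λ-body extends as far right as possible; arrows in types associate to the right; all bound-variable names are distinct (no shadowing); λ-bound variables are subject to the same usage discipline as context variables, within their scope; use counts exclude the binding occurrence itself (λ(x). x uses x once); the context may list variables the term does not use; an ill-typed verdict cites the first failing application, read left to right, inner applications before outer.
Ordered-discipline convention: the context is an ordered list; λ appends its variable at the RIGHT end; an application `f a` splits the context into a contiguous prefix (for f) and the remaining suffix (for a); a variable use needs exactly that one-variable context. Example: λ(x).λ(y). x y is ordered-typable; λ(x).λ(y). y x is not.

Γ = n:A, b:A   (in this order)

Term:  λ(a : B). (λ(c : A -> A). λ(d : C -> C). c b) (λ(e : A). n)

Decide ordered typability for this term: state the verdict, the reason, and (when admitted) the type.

no — needs weakening: a, d, e unused
counts: n=1; b=1; a (λ-bound)=0; c (λ-bound)=1; d (λ-bound)=0; e (λ-bound)=0
use order (left to right): c, b, n
typing: well-typed at B -> (C -> C) -> A
all disciplines: ordered ✗ | linear ✗ | affine ✓ | relevant ✗ | unrestricted ✓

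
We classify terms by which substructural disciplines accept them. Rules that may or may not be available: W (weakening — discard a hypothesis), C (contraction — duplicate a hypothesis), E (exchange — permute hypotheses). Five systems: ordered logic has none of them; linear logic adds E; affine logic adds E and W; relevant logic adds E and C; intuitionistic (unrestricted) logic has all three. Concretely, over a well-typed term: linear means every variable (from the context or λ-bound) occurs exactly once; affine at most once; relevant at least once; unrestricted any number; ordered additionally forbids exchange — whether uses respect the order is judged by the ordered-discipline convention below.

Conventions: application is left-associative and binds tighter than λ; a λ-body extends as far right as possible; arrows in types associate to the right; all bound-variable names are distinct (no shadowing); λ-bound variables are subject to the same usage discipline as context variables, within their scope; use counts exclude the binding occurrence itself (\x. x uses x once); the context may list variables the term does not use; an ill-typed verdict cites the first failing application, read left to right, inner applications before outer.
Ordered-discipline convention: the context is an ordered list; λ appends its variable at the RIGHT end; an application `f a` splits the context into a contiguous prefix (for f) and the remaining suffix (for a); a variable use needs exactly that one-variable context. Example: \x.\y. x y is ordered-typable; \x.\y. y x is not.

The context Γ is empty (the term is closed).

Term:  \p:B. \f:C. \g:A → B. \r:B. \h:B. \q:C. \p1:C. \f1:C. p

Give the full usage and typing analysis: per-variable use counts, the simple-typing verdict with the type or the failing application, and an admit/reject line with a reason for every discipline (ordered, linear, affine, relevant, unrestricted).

variable uses: p (λ-bound): 1; f (λ-bound): 0; g (λ-bound): 0; r (λ-bound): 0; h (λ-bound): 0; q (λ-bound): 0; p1 (λ-bound): 0; f1 (λ-bound): 0
left-to-right use order: p
typing: well-typed at B → C → (A → B) → B → B → C → C → C → B
ordered: ✗ — f, g, r, h, q, p1, f1 never used (weakening)
linear: ✗ — f, g, r, h, q, p1, f1 never used (weakening)
affine: ✓ — no duplicate uses among p, f, g, r, h, q, p1, f1
relevant: ✗ — f, g, r, h, q, p1, f1 never used (weakening)
unrestricted: ✓ — simply typable at B → C → (A → B) → B → B → C → C → C → B; W, C, E all held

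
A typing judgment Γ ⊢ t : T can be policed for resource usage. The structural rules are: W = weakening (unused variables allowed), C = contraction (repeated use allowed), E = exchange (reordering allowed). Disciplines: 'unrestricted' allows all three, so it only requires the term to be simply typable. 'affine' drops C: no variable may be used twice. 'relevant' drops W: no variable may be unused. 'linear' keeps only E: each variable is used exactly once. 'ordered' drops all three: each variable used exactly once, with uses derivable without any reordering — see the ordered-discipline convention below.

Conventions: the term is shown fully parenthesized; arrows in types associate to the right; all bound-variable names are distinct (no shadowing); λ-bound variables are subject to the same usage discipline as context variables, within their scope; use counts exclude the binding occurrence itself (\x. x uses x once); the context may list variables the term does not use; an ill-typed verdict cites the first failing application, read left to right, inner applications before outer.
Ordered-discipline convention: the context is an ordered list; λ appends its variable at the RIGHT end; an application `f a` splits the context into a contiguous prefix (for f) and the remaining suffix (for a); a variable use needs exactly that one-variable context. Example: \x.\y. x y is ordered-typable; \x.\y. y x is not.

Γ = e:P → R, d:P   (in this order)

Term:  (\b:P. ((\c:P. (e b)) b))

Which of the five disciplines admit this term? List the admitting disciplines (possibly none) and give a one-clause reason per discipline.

accepted by: unrestricted
variable uses: e: 1, d: 0, b (λ-bound): 2, c (λ-bound): 0
left-to-right use order: e, b, b
typing: the term checks, with type P → R
ordered ✗ (repeated use of b ×2; d, c left unused)
linear ✗ (repeated use of b ×2; d, c left unused)
affine ✗ (repeated use of b ×2)
relevant ✗ (d, c left unused)
unrestricted ✓ (simply typable at P → R; W, C, E all held)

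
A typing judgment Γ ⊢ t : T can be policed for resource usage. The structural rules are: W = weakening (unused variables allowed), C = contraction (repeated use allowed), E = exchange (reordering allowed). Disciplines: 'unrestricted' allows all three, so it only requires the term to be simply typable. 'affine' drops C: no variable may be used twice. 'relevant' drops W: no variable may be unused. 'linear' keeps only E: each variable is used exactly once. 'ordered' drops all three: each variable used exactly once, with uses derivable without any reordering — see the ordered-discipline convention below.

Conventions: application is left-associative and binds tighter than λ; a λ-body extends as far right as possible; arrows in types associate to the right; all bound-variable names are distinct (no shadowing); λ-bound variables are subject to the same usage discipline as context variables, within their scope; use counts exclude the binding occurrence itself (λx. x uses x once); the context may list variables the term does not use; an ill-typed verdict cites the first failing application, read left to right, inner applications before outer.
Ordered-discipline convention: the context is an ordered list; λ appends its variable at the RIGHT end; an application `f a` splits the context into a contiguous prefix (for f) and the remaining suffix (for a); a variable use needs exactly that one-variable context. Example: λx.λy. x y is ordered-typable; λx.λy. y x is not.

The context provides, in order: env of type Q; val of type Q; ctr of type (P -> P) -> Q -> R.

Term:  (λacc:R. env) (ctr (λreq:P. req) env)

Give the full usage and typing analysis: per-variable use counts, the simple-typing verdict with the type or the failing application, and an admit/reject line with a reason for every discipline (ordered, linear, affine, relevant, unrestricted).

counts: env ×2; val ×0; ctr ×1; acc (bound) ×0; req (bound) ×1
order of uses: env, ctr, req, env
typing: well-typed — term : Q
ordered: ✗, uses contraction: env ×2; val, acc left unused
linear: ✗, uses contraction: env ×2; val, acc left unused
affine: ✗, uses contraction: env ×2
relevant: ✗, val, acc left unused
unrestricted: ✓, typability at Q is all that's needed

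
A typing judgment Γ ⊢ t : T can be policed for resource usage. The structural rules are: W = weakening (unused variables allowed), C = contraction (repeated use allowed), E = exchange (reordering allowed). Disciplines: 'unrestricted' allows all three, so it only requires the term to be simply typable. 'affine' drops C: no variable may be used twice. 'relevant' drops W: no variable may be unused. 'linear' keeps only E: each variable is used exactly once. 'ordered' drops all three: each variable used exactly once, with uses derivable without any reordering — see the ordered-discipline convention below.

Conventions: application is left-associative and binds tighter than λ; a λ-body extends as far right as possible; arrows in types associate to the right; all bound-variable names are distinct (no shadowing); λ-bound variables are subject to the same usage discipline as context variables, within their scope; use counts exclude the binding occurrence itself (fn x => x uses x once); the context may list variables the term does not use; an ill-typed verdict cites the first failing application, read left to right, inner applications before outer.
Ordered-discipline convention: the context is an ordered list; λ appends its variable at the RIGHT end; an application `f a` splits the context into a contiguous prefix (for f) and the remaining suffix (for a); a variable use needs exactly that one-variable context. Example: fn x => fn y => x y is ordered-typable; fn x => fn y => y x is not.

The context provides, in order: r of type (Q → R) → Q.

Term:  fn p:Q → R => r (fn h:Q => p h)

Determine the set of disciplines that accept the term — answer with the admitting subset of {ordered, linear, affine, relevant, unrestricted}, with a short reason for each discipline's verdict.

accepted by: ordered, linear, affine, relevant, unrestricted
variable uses: r: 1×; p [bound]: 1×; h [bound]: 1×
uses in reading order: r, p, h
typing: ✓ — (Q → R) → Q
ordered: ✓ — single-use (r, p, h), ordered derivation ok
linear: ✓ — single use per variable (r, p, h)
affine: ✓ — at most one use each (r, p, h)
relevant: ✓ — at least one use each (r, p, h)
unrestricted: ✓ — well-typed at (Q → R) → Q; no restrictions here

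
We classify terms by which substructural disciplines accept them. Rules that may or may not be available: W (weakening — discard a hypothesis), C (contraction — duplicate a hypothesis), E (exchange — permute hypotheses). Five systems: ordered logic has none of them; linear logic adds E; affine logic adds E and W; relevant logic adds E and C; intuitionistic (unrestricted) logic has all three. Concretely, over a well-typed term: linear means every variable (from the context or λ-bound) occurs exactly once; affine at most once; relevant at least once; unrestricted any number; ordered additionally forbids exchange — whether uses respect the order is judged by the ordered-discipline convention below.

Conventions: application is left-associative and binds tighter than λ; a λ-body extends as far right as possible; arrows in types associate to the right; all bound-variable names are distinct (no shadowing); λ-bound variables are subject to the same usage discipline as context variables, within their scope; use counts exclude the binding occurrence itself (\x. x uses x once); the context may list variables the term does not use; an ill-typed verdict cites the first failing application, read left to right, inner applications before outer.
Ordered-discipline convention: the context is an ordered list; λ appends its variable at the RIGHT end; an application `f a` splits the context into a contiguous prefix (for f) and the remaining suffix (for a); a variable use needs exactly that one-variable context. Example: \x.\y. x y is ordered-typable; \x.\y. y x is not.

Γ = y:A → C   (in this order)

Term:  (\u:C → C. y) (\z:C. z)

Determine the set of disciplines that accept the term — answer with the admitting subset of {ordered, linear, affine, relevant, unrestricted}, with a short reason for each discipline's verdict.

accepted by: affine, unrestricted
use counts: y=1; u [bound]=0; z [bound]=1
order of uses: y, z
typing: well-typed at A → C
ordered ✗ (unused: u — weakening required)
linear ✗ (unused: u — weakening required)
affine ✓ (no duplicate uses among y, u, z)
relevant ✗ (unused: u — weakening required)
unrestricted ✓ (simply typable at A → C; W, C, E all held)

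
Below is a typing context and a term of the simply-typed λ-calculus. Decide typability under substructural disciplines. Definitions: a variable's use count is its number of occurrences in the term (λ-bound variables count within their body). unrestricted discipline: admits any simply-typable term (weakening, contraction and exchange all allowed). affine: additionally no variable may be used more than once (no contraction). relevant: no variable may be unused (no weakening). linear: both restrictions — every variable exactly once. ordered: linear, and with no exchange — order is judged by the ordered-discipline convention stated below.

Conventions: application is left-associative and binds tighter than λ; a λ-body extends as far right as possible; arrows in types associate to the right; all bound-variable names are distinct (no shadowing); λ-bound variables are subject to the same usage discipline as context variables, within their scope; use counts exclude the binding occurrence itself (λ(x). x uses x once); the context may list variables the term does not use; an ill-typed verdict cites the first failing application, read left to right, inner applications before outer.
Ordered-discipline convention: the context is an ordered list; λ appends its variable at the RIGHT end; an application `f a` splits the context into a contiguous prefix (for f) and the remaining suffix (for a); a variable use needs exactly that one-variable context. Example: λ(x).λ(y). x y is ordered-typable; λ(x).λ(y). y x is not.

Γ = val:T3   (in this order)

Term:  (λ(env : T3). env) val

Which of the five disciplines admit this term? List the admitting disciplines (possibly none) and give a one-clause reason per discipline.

admitted by: ordered, linear, affine, relevant, unrestricted
use counts: val: 1×; env (λ-bound): 1×
left-to-right use order: env, val
typing: ✓ — T3
ordered: ✓, val, env once each; derivable with no W/C/E
linear: ✓, single use per variable (val, env)
affine: ✓, val, env: no repeats, contraction unneeded
relevant: ✓, val, env: all used, weakening unneeded
unrestricted: ✓, well-typed at T3; no restrictions here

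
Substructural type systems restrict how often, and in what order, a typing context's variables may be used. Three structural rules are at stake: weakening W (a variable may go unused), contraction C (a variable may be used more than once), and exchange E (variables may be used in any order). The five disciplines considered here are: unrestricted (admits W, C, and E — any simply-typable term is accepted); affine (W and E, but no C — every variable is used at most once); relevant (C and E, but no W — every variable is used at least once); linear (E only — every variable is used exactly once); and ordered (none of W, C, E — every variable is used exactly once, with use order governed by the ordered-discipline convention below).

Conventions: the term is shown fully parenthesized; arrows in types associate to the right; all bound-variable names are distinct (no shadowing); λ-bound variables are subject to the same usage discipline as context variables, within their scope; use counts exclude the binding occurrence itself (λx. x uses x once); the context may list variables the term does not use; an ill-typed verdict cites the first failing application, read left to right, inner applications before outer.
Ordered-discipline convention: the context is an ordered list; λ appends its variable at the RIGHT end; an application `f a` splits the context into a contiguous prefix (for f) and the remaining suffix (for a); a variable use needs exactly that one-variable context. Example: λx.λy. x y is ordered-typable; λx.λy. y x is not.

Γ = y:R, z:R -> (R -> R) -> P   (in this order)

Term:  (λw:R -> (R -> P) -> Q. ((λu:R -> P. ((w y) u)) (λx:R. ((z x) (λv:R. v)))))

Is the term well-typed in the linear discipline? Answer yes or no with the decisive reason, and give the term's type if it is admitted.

yes — single use per variable (y, z, w, u, x, v); term : (R -> (R -> P) -> Q) -> Q
variable uses: y=1; z=1; w (bound)=1; u (bound)=1; x (bound)=1; v (bound)=1
left-to-right use order: w, y, u, z, x, v
typing: well-typed at (R -> (R -> P) -> Q) -> Q
per-discipline verdicts: ordered ✗; linear ✓; affine ✓; relevant ✓; unrestricted ✓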